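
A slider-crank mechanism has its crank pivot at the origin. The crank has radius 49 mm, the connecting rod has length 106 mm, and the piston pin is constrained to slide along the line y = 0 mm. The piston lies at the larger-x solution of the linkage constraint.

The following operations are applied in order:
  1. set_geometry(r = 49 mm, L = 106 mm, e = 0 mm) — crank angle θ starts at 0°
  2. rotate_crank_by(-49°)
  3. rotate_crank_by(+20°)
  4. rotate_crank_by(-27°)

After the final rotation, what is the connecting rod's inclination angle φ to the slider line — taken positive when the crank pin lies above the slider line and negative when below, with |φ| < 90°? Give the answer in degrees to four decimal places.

-22.5342

set_geometry: r = 49 mm, L = 106 mm, e = 0 mm; θ ← 0°
rotate_crank_by(-49°): θ ← 0° -49° = -49°
rotate_crank_by(+20°): θ ← -49° +20° = -29°
rotate_crank_by(-27°): θ ← -29° -27° = -56°
crank pin P = (r cos θ, r sin θ) = (27.400452, -40.622841)
h = r sin θ − e = -40.622841 − 0 = -40.622841
sin φ = h / L = -40.622841 / 106 = -0.38323435
φ = arcsin(-0.38323435) = -22.534170°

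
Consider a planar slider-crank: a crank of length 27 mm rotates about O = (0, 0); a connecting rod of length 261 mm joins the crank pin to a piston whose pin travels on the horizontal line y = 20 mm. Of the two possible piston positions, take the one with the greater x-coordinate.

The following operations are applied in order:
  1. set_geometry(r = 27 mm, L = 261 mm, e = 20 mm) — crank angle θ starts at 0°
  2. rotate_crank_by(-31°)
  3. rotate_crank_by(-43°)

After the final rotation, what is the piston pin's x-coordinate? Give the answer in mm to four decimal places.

264.3648

set_geometry: r = 27 mm, L = 261 mm, e = 20 mm; θ ← 0°
rotate_crank_by(-31°): θ ← 0° -31° = -31°
rotate_crank_by(-43°): θ ← -31° -43° = -74°
crank pin P = (r cos θ, r sin θ) = (7.442209, -25.954066)
h = r sin θ − e = -25.954066 − 20 = -45.954066
x = r cos θ + √(L² − h²) = 7.442209 + √(68121.0 − 2111.7762) = 7.442209 + 256.922603 = 264.364811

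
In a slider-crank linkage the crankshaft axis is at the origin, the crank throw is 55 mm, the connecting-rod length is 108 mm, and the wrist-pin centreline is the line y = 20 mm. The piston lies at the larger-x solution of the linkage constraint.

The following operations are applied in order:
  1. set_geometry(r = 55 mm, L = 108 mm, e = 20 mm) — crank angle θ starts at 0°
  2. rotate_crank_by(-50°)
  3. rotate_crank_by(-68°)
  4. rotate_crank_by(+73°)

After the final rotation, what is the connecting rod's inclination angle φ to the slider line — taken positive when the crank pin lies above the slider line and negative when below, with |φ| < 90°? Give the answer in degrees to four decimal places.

-33.0442

set_geometry: r = 55 mm, L = 108 mm, e = 20 mm; θ ← 0°
rotate_crank_by(-50°): θ ← 0° -50° = -50°
rotate_crank_by(-68°): θ ← -50° -68° = -118°
rotate_crank_by(+73°): θ ← -118° +73° = -45°
crank pin P = (r cos θ, r sin θ) = (38.890873, -38.890873)
h = r sin θ − e = -38.890873 − 20 = -58.890873
sin φ = h / L = -58.890873 / 108 = -0.54528586
φ = arcsin(-0.54528586) = -33.044201°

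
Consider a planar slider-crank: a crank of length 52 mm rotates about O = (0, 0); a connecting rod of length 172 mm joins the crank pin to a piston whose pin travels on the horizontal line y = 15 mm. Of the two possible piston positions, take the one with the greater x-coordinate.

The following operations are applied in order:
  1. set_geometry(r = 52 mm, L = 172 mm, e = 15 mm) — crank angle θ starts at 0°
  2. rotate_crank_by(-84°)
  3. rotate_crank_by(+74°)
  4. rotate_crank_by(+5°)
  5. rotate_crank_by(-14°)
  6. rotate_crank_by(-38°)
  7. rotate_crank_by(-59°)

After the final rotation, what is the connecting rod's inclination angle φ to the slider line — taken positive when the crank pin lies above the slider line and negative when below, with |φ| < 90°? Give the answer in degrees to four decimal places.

set_geometry: r = 52 mm, L = 172 mm, e = 15 mm; θ ← 0°
rotate_crank_by(-84°): θ ← 0° -84° = -84°
rotate_crank_by(+74°): θ ← -84° +74° = -10°
rotate_crank_by(+5°): θ ← -10° +5° = -5°
rotate_crank_by(-14°): θ ← -5° -14° = -19°
rotate_crank_by(-38°): θ ← -19° -38° = -57°
rotate_crank_by(-59°): θ ← -57° -59° = -116°
crank pin P = (r cos θ, r sin θ) = (-22.795300, -46.737290)
h = r sin θ − e = -46.737290 − 15 = -61.737290
sin φ = h / L = -61.737290 / 172 = -0.35893773
φ = arcsin(-0.35893773) = -21.034973°

-21.0350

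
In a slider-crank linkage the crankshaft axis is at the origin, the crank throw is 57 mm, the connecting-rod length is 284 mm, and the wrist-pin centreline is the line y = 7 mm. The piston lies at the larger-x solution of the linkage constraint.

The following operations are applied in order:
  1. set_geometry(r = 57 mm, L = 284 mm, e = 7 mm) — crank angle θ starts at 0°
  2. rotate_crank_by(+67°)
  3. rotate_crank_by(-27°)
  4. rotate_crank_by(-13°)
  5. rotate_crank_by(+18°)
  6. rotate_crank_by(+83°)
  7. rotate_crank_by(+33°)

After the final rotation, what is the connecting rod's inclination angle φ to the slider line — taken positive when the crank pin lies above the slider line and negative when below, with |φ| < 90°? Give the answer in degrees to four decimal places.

2.3323

set_geometry: r = 57 mm, L = 284 mm, e = 7 mm; θ ← 0°
rotate_crank_by(+67°): θ ← 0° +67° = 67°
rotate_crank_by(-27°): θ ← 67° -27° = 40°
rotate_crank_by(-13°): θ ← 40° -13° = 27°
rotate_crank_by(+18°): θ ← 27° +18° = 45°
rotate_crank_by(+83°): θ ← 45° +83° = 128°
rotate_crank_by(+33°): θ ← 128° +33° = 161°
crank pin P = (r cos θ, r sin θ) = (-53.894559, 18.557385)
h = r sin θ − e = 18.557385 − 7 = 11.557385
sin φ = h / L = 11.557385 / 284 = 0.04069502
φ = arcsin(0.04069502) = 2.332297°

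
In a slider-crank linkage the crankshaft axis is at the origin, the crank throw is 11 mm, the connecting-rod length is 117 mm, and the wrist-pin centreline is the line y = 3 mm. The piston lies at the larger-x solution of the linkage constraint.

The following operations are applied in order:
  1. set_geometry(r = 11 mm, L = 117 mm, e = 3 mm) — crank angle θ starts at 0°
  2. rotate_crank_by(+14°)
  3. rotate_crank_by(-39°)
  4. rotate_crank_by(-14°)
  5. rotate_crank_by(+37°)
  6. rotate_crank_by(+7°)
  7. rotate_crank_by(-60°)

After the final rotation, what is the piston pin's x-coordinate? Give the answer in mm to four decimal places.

122.6912

set_geometry: r = 11 mm, L = 117 mm, e = 3 mm; θ ← 0°
rotate_crank_by(+14°): θ ← 0° +14° = 14°
rotate_crank_by(-39°): θ ← 14° -39° = -25°
rotate_crank_by(-14°): θ ← -25° -14° = -39°
rotate_crank_by(+37°): θ ← -39° +37° = -2°
rotate_crank_by(+7°): θ ← -2° +7° = 5°
rotate_crank_by(-60°): θ ← 5° -60° = -55°
crank pin P = (r cos θ, r sin θ) = (6.309341, -9.010672)
h = r sin θ − e = -9.010672 − 3 = -12.010672
x = r cos θ + √(L² − h²) = 6.309341 + √(13689.0 − 144.2563) = 6.309341 + 116.381888 = 122.691228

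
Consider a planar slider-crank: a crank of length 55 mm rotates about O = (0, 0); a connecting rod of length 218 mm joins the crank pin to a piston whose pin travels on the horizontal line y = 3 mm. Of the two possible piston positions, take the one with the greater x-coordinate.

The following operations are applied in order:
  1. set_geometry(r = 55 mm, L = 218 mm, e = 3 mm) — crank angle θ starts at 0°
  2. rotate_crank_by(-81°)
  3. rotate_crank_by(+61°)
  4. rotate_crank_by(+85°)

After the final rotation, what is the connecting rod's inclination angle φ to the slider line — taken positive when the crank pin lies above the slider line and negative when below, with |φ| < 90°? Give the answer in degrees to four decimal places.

12.4093

set_geometry: r = 55 mm, L = 218 mm, e = 3 mm; θ ← 0°
rotate_crank_by(-81°): θ ← 0° -81° = -81°
rotate_crank_by(+61°): θ ← -81° +61° = -20°
rotate_crank_by(+85°): θ ← -20° +85° = 65°
crank pin P = (r cos θ, r sin θ) = (23.244004, 49.846928)
h = r sin θ − e = 49.846928 − 3 = 46.846928
sin φ = h / L = 46.846928 / 218 = 0.21489417
φ = arcsin(0.21489417) = 12.409318°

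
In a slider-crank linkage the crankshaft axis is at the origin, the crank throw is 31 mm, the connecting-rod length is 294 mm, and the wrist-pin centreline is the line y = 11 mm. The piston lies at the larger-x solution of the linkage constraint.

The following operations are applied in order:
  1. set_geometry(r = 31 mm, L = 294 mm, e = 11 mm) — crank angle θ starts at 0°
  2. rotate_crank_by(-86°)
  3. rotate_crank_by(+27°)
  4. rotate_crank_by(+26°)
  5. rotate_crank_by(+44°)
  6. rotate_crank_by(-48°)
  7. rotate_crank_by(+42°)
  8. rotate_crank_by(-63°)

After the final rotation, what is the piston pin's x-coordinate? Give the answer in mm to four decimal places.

set_geometry: r = 31 mm, L = 294 mm, e = 11 mm; θ ← 0°
rotate_crank_by(-86°): θ ← 0° -86° = -86°
rotate_crank_by(+27°): θ ← -86° +27° = -59°
rotate_crank_by(+26°): θ ← -59° +26° = -33°
rotate_crank_by(+44°): θ ← -33° +44° = 11°
rotate_crank_by(-48°): θ ← 11° -48° = -37°
rotate_crank_by(+42°): θ ← -37° +42° = 5°
rotate_crank_by(-63°): θ ← 5° -63° = -58°
crank pin P = (r cos θ, r sin θ) = (16.427497, -26.289491)
h = r sin θ − e = -26.289491 − 11 = -37.289491
x = r cos θ + √(L² − h²) = 16.427497 + √(86436.0 − 1390.5061) = 16.427497 + 291.625606 = 308.053103

308.0531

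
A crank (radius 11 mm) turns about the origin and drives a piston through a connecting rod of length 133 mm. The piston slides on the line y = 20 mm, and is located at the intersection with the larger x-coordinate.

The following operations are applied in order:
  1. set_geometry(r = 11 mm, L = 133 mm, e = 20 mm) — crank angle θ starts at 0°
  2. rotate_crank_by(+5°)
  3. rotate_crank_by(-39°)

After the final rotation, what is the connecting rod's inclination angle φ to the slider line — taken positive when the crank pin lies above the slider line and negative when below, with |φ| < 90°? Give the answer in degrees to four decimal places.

set_geometry: r = 11 mm, L = 133 mm, e = 20 mm; θ ← 0°
rotate_crank_by(+5°): θ ← 0° +5° = 5°
rotate_crank_by(-39°): θ ← 5° -39° = -34°
crank pin P = (r cos θ, r sin θ) = (9.119413, -6.151122)
h = r sin θ − e = -6.151122 − 20 = -26.151122
sin φ = h / L = -26.151122 / 133 = -0.19662498
φ = arcsin(-0.19662498) = -11.339666°

-11.3397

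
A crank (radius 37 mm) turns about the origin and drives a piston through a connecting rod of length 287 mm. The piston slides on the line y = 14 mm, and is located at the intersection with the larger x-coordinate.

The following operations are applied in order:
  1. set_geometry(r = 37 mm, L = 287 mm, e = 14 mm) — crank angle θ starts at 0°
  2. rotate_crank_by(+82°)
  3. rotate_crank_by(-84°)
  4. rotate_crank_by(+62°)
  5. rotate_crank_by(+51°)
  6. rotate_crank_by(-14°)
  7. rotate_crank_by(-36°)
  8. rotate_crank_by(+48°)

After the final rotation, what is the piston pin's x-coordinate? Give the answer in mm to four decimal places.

274.1858

set_geometry: r = 37 mm, L = 287 mm, e = 14 mm; θ ← 0°
rotate_crank_by(+82°): θ ← 0° +82° = 82°
rotate_crank_by(-84°): θ ← 82° -84° = -2°
rotate_crank_by(+62°): θ ← -2° +62° = 60°
rotate_crank_by(+51°): θ ← 60° +51° = 111°
rotate_crank_by(-14°): θ ← 111° -14° = 97°
rotate_crank_by(-36°): θ ← 97° -36° = 61°
rotate_crank_by(+48°): θ ← 61° +48° = 109°
crank pin P = (r cos θ, r sin θ) = (-12.046022, 34.984187)
h = r sin θ − e = 34.984187 − 14 = 20.984187
x = r cos θ + √(L² − h²) = -12.046022 + √(82369.0 − 440.3361) = -12.046022 + 286.231836 = 274.185814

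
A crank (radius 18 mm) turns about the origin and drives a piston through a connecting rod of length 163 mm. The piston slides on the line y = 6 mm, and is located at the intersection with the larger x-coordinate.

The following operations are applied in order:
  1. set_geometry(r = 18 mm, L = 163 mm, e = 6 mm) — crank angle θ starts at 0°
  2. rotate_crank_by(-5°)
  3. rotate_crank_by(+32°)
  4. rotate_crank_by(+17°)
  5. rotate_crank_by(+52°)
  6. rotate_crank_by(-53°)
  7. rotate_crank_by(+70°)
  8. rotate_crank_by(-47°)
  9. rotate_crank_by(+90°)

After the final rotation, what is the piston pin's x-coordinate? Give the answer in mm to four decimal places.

set_geometry: r = 18 mm, L = 163 mm, e = 6 mm; θ ← 0°
rotate_crank_by(-5°): θ ← 0° -5° = -5°
rotate_crank_by(+32°): θ ← -5° +32° = 27°
rotate_crank_by(+17°): θ ← 27° +17° = 44°
rotate_crank_by(+52°): θ ← 44° +52° = 96°
rotate_crank_by(-53°): θ ← 96° -53° = 43°
rotate_crank_by(+70°): θ ← 43° +70° = 113°
rotate_crank_by(-47°): θ ← 113° -47° = 66°
rotate_crank_by(+90°): θ ← 66° +90° = 156°
crank pin P = (r cos θ, r sin θ) = (-16.443818, 7.321260)
h = r sin θ − e = 7.321260 − 6 = 1.321260
x = r cos θ + √(L² − h²) = -16.443818 + √(26569.0 − 1.7457) = -16.443818 + 162.994645 = 146.550827

146.5508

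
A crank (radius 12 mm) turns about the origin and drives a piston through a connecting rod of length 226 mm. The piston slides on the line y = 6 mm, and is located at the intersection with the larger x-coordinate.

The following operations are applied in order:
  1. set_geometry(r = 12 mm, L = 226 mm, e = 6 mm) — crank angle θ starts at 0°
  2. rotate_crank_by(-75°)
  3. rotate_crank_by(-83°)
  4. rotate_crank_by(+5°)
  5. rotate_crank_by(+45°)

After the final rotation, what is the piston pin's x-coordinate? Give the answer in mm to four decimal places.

set_geometry: r = 12 mm, L = 226 mm, e = 6 mm; θ ← 0°
rotate_crank_by(-75°): θ ← 0° -75° = -75°
rotate_crank_by(-83°): θ ← -75° -83° = -158°
rotate_crank_by(+5°): θ ← -158° +5° = -153°
rotate_crank_by(+45°): θ ← -153° +45° = -108°
crank pin P = (r cos θ, r sin θ) = (-3.708204, -11.412678)
h = r sin θ − e = -11.412678 − 6 = -17.412678
x = r cos θ + √(L² − h²) = -3.708204 + √(51076.0 − 303.2014) = -3.708204 + 225.328202 = 221.619998

221.6200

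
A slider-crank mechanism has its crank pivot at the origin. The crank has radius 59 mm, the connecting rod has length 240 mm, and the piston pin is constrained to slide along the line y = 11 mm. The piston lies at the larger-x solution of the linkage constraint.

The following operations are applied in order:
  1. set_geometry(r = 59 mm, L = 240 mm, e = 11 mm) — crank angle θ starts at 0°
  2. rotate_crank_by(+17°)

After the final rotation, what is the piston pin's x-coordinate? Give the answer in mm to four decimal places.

set_geometry: r = 59 mm, L = 240 mm, e = 11 mm; θ ← 0°
rotate_crank_by(+17°): θ ← 0° +17° = 17°
crank pin P = (r cos θ, r sin θ) = (56.421981, 17.249931)
h = r sin θ − e = 17.249931 − 11 = 6.249931
x = r cos θ + √(L² − h²) = 56.421981 + √(57600.0 − 39.0616) = 56.421981 + 239.918608 = 296.340588

296.3406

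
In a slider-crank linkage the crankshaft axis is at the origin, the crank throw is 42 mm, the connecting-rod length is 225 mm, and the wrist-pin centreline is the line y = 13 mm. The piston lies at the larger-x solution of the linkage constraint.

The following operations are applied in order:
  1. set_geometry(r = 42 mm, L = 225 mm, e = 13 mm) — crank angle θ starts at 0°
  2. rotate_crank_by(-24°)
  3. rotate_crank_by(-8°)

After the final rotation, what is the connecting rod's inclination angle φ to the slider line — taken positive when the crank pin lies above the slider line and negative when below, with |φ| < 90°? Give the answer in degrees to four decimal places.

set_geometry: r = 42 mm, L = 225 mm, e = 13 mm; θ ← 0°
rotate_crank_by(-24°): θ ← 0° -24° = -24°
rotate_crank_by(-8°): θ ← -24° -8° = -32°
crank pin P = (r cos θ, r sin θ) = (35.618020, -22.256609)
h = r sin θ − e = -22.256609 − 13 = -35.256609
sin φ = h / L = -35.256609 / 225 = -0.15669604
φ = arcsin(-0.15669604) = -9.015174°

-9.0152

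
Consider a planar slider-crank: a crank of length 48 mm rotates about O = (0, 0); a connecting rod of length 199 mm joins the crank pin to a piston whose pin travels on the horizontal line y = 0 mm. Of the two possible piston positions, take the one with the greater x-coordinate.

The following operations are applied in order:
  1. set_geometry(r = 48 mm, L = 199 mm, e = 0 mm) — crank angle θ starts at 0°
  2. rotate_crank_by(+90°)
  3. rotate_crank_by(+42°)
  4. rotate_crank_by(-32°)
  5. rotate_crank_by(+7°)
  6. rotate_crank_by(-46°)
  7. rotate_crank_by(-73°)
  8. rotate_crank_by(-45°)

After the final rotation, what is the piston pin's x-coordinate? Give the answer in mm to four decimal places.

221.0284

set_geometry: r = 48 mm, L = 199 mm, e = 0 mm; θ ← 0°
rotate_crank_by(+90°): θ ← 0° +90° = 90°
rotate_crank_by(+42°): θ ← 90° +42° = 132°
rotate_crank_by(-32°): θ ← 132° -32° = 100°
rotate_crank_by(+7°): θ ← 100° +7° = 107°
rotate_crank_by(-46°): θ ← 107° -46° = 61°
rotate_crank_by(-73°): θ ← 61° -73° = -12°
rotate_crank_by(-45°): θ ← -12° -45° = -57°
crank pin P = (r cos θ, r sin θ) = (26.142674, -40.256187)
h = r sin θ − e = -40.256187 − 0 = -40.256187
x = r cos θ + √(L² − h²) = 26.142674 + √(39601.0 − 1620.5606) = 26.142674 + 194.885709 = 221.028382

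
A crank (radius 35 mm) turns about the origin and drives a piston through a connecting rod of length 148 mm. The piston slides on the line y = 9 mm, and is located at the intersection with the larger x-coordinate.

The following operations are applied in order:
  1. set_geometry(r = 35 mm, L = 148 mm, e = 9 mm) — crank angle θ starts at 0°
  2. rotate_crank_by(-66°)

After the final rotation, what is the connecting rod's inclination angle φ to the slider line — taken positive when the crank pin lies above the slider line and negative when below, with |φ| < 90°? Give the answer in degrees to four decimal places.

-16.0724

set_geometry: r = 35 mm, L = 148 mm, e = 9 mm; θ ← 0°
rotate_crank_by(-66°): θ ← 0° -66° = -66°
crank pin P = (r cos θ, r sin θ) = (14.235783, -31.974091)
h = r sin θ − e = -31.974091 − 9 = -40.974091
sin φ = h / L = -40.974091 / 148 = -0.27685197
φ = arcsin(-0.27685197) = -16.072410°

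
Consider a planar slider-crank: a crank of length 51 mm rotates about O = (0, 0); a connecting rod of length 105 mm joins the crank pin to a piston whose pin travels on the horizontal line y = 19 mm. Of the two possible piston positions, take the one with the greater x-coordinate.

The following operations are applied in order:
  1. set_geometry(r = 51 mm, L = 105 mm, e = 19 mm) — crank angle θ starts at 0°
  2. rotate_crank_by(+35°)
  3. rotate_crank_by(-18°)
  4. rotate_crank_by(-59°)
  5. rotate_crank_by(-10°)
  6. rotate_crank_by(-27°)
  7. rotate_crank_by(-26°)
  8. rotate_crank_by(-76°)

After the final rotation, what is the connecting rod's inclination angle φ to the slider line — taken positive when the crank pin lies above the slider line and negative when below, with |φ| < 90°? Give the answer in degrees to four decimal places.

-9.9318

set_geometry: r = 51 mm, L = 105 mm, e = 19 mm; θ ← 0°
rotate_crank_by(+35°): θ ← 0° +35° = 35°
rotate_crank_by(-18°): θ ← 35° -18° = 17°
rotate_crank_by(-59°): θ ← 17° -59° = -42°
rotate_crank_by(-10°): θ ← -42° -10° = -52°
rotate_crank_by(-27°): θ ← -52° -27° = -79°
rotate_crank_by(-26°): θ ← -79° -26° = -105°
rotate_crank_by(-76°): θ ← -105° -76° = -181°
crank pin P = (r cos θ, r sin θ) = (-50.992232, 0.890073)
h = r sin θ − e = 0.890073 − 19 = -18.109927
sin φ = h / L = -18.109927 / 105 = -0.17247550
φ = arcsin(-0.17247550) = -9.931781°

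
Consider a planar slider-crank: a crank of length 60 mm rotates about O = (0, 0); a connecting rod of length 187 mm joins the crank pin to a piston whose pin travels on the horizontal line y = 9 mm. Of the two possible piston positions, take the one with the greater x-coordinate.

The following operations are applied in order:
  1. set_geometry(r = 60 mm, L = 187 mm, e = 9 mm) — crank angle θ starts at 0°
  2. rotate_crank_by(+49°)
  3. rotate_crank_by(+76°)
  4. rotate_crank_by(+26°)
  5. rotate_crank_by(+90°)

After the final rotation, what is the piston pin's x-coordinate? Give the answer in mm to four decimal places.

set_geometry: r = 60 mm, L = 187 mm, e = 9 mm; θ ← 0°
rotate_crank_by(+49°): θ ← 0° +49° = 49°
rotate_crank_by(+76°): θ ← 49° +76° = 125°
rotate_crank_by(+26°): θ ← 125° +26° = 151°
rotate_crank_by(+90°): θ ← 151° +90° = 241°
crank pin P = (r cos θ, r sin θ) = (-29.088577, -52.477182)
h = r sin θ − e = -52.477182 − 9 = -61.477182
x = r cos θ + √(L² − h²) = -29.088577 + √(34969.0 − 3779.4440) = -29.088577 + 176.605651 = 147.517074

147.5171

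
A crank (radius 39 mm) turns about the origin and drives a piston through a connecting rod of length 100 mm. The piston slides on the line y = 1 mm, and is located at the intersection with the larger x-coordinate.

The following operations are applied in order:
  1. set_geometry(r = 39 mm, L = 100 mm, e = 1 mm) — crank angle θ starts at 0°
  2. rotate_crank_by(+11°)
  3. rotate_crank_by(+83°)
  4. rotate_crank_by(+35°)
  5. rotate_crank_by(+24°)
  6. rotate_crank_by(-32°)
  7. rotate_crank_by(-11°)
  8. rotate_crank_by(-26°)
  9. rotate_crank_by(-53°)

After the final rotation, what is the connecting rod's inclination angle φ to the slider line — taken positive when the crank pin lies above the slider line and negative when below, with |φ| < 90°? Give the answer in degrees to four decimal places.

set_geometry: r = 39 mm, L = 100 mm, e = 1 mm; θ ← 0°
rotate_crank_by(+11°): θ ← 0° +11° = 11°
rotate_crank_by(+83°): θ ← 11° +83° = 94°
rotate_crank_by(+35°): θ ← 94° +35° = 129°
rotate_crank_by(+24°): θ ← 129° +24° = 153°
rotate_crank_by(-32°): θ ← 153° -32° = 121°
rotate_crank_by(-11°): θ ← 121° -11° = 110°
rotate_crank_by(-26°): θ ← 110° -26° = 84°
rotate_crank_by(-53°): θ ← 84° -53° = 31°
crank pin P = (r cos θ, r sin θ) = (33.429525, 20.086485)
h = r sin θ − e = 20.086485 − 1 = 19.086485
sin φ = h / L = 19.086485 / 100 = 0.19086485
φ = arcsin(0.19086485) = 11.003260°

11.0033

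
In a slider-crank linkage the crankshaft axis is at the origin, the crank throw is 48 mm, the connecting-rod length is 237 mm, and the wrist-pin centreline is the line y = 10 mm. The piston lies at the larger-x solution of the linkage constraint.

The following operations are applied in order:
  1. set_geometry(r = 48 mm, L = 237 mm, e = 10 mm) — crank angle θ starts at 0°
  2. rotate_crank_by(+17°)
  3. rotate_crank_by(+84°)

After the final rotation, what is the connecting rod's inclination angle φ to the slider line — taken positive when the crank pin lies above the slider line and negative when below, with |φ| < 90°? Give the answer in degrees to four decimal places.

9.0106

set_geometry: r = 48 mm, L = 237 mm, e = 10 mm; θ ← 0°
rotate_crank_by(+17°): θ ← 0° +17° = 17°
rotate_crank_by(+84°): θ ← 17° +84° = 101°
crank pin P = (r cos θ, r sin θ) = (-9.158832, 47.118105)
h = r sin θ − e = 47.118105 − 10 = 37.118105
sin φ = h / L = 37.118105 / 237 = 0.15661648
φ = arcsin(0.15661648) = 9.010559°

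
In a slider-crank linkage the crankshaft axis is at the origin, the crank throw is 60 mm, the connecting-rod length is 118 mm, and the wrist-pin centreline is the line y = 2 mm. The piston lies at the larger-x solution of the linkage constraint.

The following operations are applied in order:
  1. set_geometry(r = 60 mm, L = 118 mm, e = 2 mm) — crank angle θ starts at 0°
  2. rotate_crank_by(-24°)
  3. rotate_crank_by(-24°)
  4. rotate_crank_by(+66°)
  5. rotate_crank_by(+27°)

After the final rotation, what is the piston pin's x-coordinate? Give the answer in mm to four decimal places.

set_geometry: r = 60 mm, L = 118 mm, e = 2 mm; θ ← 0°
rotate_crank_by(-24°): θ ← 0° -24° = -24°
rotate_crank_by(-24°): θ ← -24° -24° = -48°
rotate_crank_by(+66°): θ ← -48° +66° = 18°
rotate_crank_by(+27°): θ ← 18° +27° = 45°
crank pin P = (r cos θ, r sin θ) = (42.426407, 42.426407)
h = r sin θ − e = 42.426407 − 2 = 40.426407
x = r cos θ + √(L² − h²) = 42.426407 + √(13924.0 − 1634.2944) = 42.426407 + 110.858945 = 153.285352

153.2854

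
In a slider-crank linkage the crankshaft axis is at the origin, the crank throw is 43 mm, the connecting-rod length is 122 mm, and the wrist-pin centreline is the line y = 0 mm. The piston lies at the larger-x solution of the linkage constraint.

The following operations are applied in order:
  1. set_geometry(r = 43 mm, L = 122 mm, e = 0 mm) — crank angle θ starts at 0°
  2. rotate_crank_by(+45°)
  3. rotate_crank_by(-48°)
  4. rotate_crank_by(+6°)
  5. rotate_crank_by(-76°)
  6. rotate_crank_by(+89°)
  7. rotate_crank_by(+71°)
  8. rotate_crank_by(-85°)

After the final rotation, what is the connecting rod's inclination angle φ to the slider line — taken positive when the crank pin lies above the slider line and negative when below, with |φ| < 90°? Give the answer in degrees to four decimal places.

0.7048

set_geometry: r = 43 mm, L = 122 mm, e = 0 mm; θ ← 0°
rotate_crank_by(+45°): θ ← 0° +45° = 45°
rotate_crank_by(-48°): θ ← 45° -48° = -3°
rotate_crank_by(+6°): θ ← -3° +6° = 3°
rotate_crank_by(-76°): θ ← 3° -76° = -73°
rotate_crank_by(+89°): θ ← -73° +89° = 16°
rotate_crank_by(+71°): θ ← 16° +71° = 87°
rotate_crank_by(-85°): θ ← 87° -85° = 2°
crank pin P = (r cos θ, r sin θ) = (42.973806, 1.500678)
h = r sin θ − e = 1.500678 − 0 = 1.500678
sin φ = h / L = 1.500678 / 122 = 0.01230064
φ = arcsin(0.01230064) = 0.704793°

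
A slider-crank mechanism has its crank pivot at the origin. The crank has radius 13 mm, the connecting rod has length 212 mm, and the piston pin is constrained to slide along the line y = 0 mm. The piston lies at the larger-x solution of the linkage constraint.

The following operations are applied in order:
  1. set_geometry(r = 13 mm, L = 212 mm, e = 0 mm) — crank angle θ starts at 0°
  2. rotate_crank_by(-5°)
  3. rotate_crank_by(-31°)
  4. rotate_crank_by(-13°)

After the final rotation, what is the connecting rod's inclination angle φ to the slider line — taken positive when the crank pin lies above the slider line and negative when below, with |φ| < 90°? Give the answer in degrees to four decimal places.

-2.6526

set_geometry: r = 13 mm, L = 212 mm, e = 0 mm; θ ← 0°
rotate_crank_by(-5°): θ ← 0° -5° = -5°
rotate_crank_by(-31°): θ ← -5° -31° = -36°
rotate_crank_by(-13°): θ ← -36° -13° = -49°
crank pin P = (r cos θ, r sin θ) = (8.528767, -9.811225)
h = r sin θ − e = -9.811225 − 0 = -9.811225
sin φ = h / L = -9.811225 / 212 = -0.04627936
φ = arcsin(-0.04627936) = -2.652560°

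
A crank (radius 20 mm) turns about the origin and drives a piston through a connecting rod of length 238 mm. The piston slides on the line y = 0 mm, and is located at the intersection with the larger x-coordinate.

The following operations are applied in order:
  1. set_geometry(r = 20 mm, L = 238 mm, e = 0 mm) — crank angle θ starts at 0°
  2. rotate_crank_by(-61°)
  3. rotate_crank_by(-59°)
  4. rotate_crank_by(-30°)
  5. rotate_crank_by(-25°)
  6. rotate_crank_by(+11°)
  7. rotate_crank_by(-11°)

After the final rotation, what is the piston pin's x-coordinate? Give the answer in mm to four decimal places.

218.0697

set_geometry: r = 20 mm, L = 238 mm, e = 0 mm; θ ← 0°
rotate_crank_by(-61°): θ ← 0° -61° = -61°
rotate_crank_by(-59°): θ ← -61° -59° = -120°
rotate_crank_by(-30°): θ ← -120° -30° = -150°
rotate_crank_by(-25°): θ ← -150° -25° = -175°
rotate_crank_by(+11°): θ ← -175° +11° = -164°
rotate_crank_by(-11°): θ ← -164° -11° = -175°
crank pin P = (r cos θ, r sin θ) = (-19.923894, -1.743115)
h = r sin θ − e = -1.743115 − 0 = -1.743115
x = r cos θ + √(L² − h²) = -19.923894 + √(56644.0 − 3.0384) = -19.923894 + 237.993617 = 218.069723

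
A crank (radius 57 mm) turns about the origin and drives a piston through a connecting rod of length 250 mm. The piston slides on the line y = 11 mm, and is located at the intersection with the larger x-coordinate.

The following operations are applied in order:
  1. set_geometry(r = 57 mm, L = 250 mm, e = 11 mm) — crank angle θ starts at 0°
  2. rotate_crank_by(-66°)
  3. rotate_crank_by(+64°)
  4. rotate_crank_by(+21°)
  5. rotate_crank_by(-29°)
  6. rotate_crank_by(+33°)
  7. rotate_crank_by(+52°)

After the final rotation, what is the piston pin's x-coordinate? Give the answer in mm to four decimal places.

set_geometry: r = 57 mm, L = 250 mm, e = 11 mm; θ ← 0°
rotate_crank_by(-66°): θ ← 0° -66° = -66°
rotate_crank_by(+64°): θ ← -66° +64° = -2°
rotate_crank_by(+21°): θ ← -2° +21° = 19°
rotate_crank_by(-29°): θ ← 19° -29° = -10°
rotate_crank_by(+33°): θ ← -10° +33° = 23°
rotate_crank_by(+52°): θ ← 23° +52° = 75°
crank pin P = (r cos θ, r sin θ) = (14.752686, 55.057772)
h = r sin θ − e = 55.057772 − 11 = 44.057772
x = r cos θ + √(L² − h²) = 14.752686 + √(62500.0 − 1941.0873) = 14.752686 + 246.087206 = 260.839891

260.8399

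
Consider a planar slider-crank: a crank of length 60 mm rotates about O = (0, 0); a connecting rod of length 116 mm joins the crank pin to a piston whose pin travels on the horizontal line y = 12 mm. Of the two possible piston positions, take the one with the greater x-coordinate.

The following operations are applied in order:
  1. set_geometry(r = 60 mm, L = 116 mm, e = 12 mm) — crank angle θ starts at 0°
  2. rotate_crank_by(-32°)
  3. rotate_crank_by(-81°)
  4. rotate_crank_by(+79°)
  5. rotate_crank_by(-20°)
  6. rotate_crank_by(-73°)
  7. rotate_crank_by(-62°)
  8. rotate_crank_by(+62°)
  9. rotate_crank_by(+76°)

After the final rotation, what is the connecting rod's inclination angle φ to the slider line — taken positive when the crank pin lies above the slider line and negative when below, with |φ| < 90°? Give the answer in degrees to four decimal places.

-30.3593

set_geometry: r = 60 mm, L = 116 mm, e = 12 mm; θ ← 0°
rotate_crank_by(-32°): θ ← 0° -32° = -32°
rotate_crank_by(-81°): θ ← -32° -81° = -113°
rotate_crank_by(+79°): θ ← -113° +79° = -34°
rotate_crank_by(-20°): θ ← -34° -20° = -54°
rotate_crank_by(-73°): θ ← -54° -73° = -127°
rotate_crank_by(-62°): θ ← -127° -62° = -189°
rotate_crank_by(+62°): θ ← -189° +62° = -127°
rotate_crank_by(+76°): θ ← -127° +76° = -51°
crank pin P = (r cos θ, r sin θ) = (37.759223, -46.628758)
h = r sin θ − e = -46.628758 − 12 = -58.628758
sin φ = h / L = -58.628758 / 116 = -0.50542032
φ = arcsin(-0.50542032) = -30.359258°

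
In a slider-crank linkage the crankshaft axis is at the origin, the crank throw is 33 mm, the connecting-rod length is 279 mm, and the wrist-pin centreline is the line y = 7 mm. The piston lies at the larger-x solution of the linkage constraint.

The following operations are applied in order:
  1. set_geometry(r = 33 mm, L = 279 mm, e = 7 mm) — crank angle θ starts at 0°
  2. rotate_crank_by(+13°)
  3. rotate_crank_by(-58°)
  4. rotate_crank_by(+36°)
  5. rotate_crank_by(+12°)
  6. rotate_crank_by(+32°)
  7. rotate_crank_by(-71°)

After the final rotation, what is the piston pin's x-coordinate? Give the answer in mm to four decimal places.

304.4460

set_geometry: r = 33 mm, L = 279 mm, e = 7 mm; θ ← 0°
rotate_crank_by(+13°): θ ← 0° +13° = 13°
rotate_crank_by(-58°): θ ← 13° -58° = -45°
rotate_crank_by(+36°): θ ← -45° +36° = -9°
rotate_crank_by(+12°): θ ← -9° +12° = 3°
rotate_crank_by(+32°): θ ← 3° +32° = 35°
rotate_crank_by(-71°): θ ← 35° -71° = -36°
crank pin P = (r cos θ, r sin θ) = (26.697561, -19.396913)
h = r sin θ − e = -19.396913 − 7 = -26.396913
x = r cos θ + √(L² − h²) = 26.697561 + √(77841.0 − 696.7970) = 26.697561 + 277.748453 = 304.446013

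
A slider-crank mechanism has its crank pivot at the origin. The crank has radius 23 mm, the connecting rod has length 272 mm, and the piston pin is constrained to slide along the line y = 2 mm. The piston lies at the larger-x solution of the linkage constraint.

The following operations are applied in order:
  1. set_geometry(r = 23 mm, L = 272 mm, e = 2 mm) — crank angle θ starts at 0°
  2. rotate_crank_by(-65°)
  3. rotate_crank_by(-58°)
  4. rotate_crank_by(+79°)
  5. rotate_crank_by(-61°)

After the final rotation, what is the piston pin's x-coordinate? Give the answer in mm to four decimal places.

264.9670

set_geometry: r = 23 mm, L = 272 mm, e = 2 mm; θ ← 0°
rotate_crank_by(-65°): θ ← 0° -65° = -65°
rotate_crank_by(-58°): θ ← -65° -58° = -123°
rotate_crank_by(+79°): θ ← -123° +79° = -44°
rotate_crank_by(-61°): θ ← -44° -61° = -105°
crank pin P = (r cos θ, r sin θ) = (-5.952838, -22.216294)
h = r sin θ − e = -22.216294 − 2 = -24.216294
x = r cos θ + √(L² − h²) = -5.952838 + √(73984.0 − 586.4289) = -5.952838 + 270.919861 = 264.967023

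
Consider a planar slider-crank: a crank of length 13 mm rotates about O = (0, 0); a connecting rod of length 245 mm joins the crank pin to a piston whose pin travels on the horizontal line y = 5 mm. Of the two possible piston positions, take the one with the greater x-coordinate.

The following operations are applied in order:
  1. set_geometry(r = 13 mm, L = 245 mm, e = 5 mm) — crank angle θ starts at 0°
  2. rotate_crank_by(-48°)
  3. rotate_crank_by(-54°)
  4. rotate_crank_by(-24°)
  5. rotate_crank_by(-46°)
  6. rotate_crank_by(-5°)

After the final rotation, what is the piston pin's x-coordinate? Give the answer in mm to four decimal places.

set_geometry: r = 13 mm, L = 245 mm, e = 5 mm; θ ← 0°
rotate_crank_by(-48°): θ ← 0° -48° = -48°
rotate_crank_by(-54°): θ ← -48° -54° = -102°
rotate_crank_by(-24°): θ ← -102° -24° = -126°
rotate_crank_by(-46°): θ ← -126° -46° = -172°
rotate_crank_by(-5°): θ ← -172° -5° = -177°
crank pin P = (r cos θ, r sin θ) = (-12.982184, -0.680367)
h = r sin θ − e = -0.680367 − 5 = -5.680367
x = r cos θ + √(L² − h²) = -12.982184 + √(60025.0 − 32.2666) = -12.982184 + 244.934141 = 231.951957

231.9520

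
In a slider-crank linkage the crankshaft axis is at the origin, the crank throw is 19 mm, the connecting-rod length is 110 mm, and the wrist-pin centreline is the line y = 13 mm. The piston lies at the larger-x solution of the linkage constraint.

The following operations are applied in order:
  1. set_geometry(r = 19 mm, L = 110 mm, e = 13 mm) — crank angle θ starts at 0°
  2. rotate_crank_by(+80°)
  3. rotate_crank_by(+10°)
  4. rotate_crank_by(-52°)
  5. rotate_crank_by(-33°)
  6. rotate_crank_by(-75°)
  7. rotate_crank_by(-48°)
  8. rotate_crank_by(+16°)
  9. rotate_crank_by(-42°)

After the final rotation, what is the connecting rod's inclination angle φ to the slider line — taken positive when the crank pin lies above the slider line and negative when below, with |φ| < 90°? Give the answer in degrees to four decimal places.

set_geometry: r = 19 mm, L = 110 mm, e = 13 mm; θ ← 0°
rotate_crank_by(+80°): θ ← 0° +80° = 80°
rotate_crank_by(+10°): θ ← 80° +10° = 90°
rotate_crank_by(-52°): θ ← 90° -52° = 38°
rotate_crank_by(-33°): θ ← 38° -33° = 5°
rotate_crank_by(-75°): θ ← 5° -75° = -70°
rotate_crank_by(-48°): θ ← -70° -48° = -118°
rotate_crank_by(+16°): θ ← -118° +16° = -102°
rotate_crank_by(-42°): θ ← -102° -42° = -144°
crank pin P = (r cos θ, r sin θ) = (-15.371323, -11.167920)
h = r sin θ − e = -11.167920 − 13 = -24.167920
sin φ = h / L = -24.167920 / 110 = -0.21970836
φ = arcsin(-0.21970836) = -12.691904°

-12.6919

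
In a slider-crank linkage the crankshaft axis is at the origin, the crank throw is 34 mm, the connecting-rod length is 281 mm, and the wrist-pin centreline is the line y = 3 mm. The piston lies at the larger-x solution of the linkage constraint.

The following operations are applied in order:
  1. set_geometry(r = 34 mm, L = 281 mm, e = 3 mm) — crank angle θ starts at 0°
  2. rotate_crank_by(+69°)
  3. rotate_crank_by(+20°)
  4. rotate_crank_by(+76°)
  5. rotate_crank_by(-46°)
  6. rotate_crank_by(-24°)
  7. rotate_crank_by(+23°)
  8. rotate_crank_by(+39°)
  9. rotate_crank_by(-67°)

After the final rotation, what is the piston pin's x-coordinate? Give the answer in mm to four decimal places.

set_geometry: r = 34 mm, L = 281 mm, e = 3 mm; θ ← 0°
rotate_crank_by(+69°): θ ← 0° +69° = 69°
rotate_crank_by(+20°): θ ← 69° +20° = 89°
rotate_crank_by(+76°): θ ← 89° +76° = 165°
rotate_crank_by(-46°): θ ← 165° -46° = 119°
rotate_crank_by(-24°): θ ← 119° -24° = 95°
rotate_crank_by(+23°): θ ← 95° +23° = 118°
rotate_crank_by(+39°): θ ← 118° +39° = 157°
rotate_crank_by(-67°): θ ← 157° -67° = 90°
crank pin P = (r cos θ, r sin θ) = (0.000000, 34.000000)
h = r sin θ − e = 34.000000 − 3 = 31.000000
x = r cos θ + √(L² − h²) = 0.000000 + √(78961.0 − 961.0000) = 0.000000 + 279.284801 = 279.284801

279.2848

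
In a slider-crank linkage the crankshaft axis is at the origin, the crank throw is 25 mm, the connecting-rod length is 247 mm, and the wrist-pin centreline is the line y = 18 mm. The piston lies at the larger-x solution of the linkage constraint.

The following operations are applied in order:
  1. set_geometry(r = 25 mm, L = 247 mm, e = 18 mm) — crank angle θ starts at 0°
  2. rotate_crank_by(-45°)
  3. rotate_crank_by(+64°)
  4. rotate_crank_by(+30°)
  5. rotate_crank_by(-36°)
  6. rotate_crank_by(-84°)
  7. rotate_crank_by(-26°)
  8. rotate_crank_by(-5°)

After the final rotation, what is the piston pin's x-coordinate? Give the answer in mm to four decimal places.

238.1264

set_geometry: r = 25 mm, L = 247 mm, e = 18 mm; θ ← 0°
rotate_crank_by(-45°): θ ← 0° -45° = -45°
rotate_crank_by(+64°): θ ← -45° +64° = 19°
rotate_crank_by(+30°): θ ← 19° +30° = 49°
rotate_crank_by(-36°): θ ← 49° -36° = 13°
rotate_crank_by(-84°): θ ← 13° -84° = -71°
rotate_crank_by(-26°): θ ← -71° -26° = -97°
rotate_crank_by(-5°): θ ← -97° -5° = -102°
crank pin P = (r cos θ, r sin θ) = (-5.197792, -24.453690)
h = r sin θ − e = -24.453690 − 18 = -42.453690
x = r cos θ + √(L² − h²) = -5.197792 + √(61009.0 − 1802.3158) = -5.197792 + 243.324237 = 238.126445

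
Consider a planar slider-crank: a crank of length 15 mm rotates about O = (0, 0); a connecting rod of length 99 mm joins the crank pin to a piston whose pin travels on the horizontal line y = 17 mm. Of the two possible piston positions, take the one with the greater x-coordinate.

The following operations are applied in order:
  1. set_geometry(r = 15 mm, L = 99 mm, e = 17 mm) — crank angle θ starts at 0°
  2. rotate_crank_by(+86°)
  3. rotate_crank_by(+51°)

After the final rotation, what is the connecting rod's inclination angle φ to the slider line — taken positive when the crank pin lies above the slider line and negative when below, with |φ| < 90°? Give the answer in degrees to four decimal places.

set_geometry: r = 15 mm, L = 99 mm, e = 17 mm; θ ← 0°
rotate_crank_by(+86°): θ ← 0° +86° = 86°
rotate_crank_by(+51°): θ ← 86° +51° = 137°
crank pin P = (r cos θ, r sin θ) = (-10.970306, 10.229975)
h = r sin θ − e = 10.229975 − 17 = -6.770025
sin φ = h / L = -6.770025 / 99 = -0.06838409
φ = arcsin(-0.06838409) = -3.921180°

-3.9212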